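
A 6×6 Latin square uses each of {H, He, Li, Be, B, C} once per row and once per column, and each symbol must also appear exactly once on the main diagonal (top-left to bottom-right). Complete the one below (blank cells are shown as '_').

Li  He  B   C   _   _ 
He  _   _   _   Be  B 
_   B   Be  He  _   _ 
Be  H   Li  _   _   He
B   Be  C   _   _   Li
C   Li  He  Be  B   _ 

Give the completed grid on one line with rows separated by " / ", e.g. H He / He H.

(r1,c5) = H
(r1,c6) = Be
(r2,c2) = C
(r2,c3) = H
(r2,c4) = Li
(r3,c1) = H
(r3,c6) = C
(r4,c4) = B
(r4,c5) = C
(r5,c4) = H
(r5,c5) = He
(r6,c6) = H
(r3,c5) = Li

Li He B C H Be / He C H Li Be B / H B Be He Li C / Be H Li B C He / B Be C H He Li / C Li He Be B H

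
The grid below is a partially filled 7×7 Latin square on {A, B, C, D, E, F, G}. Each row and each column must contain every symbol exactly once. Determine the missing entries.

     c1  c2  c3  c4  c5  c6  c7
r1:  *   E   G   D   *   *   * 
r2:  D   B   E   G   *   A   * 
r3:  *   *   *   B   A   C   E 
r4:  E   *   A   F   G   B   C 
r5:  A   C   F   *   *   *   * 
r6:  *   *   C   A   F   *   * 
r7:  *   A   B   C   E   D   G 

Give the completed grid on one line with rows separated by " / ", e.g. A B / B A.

(r1,c6) = F
(r2,c5) = C
(r2,c7) = F
(r3,c3) = D
(r4,c2) = D
(r5,c4) = E
(r5,c6) = G
(r6,c2) = G
(r6,c6) = E
(r7,c1) = F
(r1,c5) = B
(r1,c7) = A
(r3,c1) = G
(r3,c2) = F
(r5,c5) = D
(r5,c7) = B
(r6,c1) = B
(r6,c7) = D
(r1,c1) = C

C E G D B F A / D B E G C A F / G F D B A C E / E D A F G B C / A C F E D G B / B G C A F E D / F A B C E D G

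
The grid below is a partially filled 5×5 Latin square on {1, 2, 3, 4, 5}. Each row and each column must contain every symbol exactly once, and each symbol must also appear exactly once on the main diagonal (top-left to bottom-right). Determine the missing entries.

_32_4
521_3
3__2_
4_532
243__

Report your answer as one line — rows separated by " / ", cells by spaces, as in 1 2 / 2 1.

1 3 2 5 4 / 5 2 1 4 3 / 3 5 4 2 1 / 4 1 5 3 2 / 2 4 3 1 5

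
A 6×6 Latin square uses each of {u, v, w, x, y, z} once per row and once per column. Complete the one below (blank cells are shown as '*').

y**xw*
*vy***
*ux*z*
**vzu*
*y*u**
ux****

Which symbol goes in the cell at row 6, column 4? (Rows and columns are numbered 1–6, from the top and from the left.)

(r1,c2): row 1 has {w,x,y}; column 2 has {u,v,x,y}, so it must be z.
(r1,c3): row 1 has {w,x,y,z}; column 3 has {v,x,y}, so it must be u.
(r1,c6): row 1 has {u,w,x,y,z}; column 6 is empty so far, so it must be v.
(r2,c4): row 2 has {v,y}; column 4 has {u,x,z}, so it must be w.
(r2,c5): row 2 has {v,w,y}; column 5 has {u,w,z}, so it must be x.
(r4,c2): row 4 has {u,v,z}; column 2 has {u,v,x,y,z}, so it must be w.
(r5,c5): row 5 has {u,y}; column 5 has {u,w,x,z}, so it must be v.
(r6,c5): row 6 has {u,x}; column 5 has {u,v,w,x,z}, so it must be y.
(r2,c1): row 2 has {v,w,x,y}; column 1 has {u,y}, so it must be z.
(r2,c6): row 2 has {v,w,x,y,z}; column 6 has {v}, so it must be u.
(r4,c1): row 4 has {u,v,w,z}; column 1 has {u,y,z}, so it must be x.
(r4,c6): row 4 has {u,v,w,x,z}; column 6 has {u,v}, so it must be y.
(r5,c1): row 5 has {u,v,y}; column 1 has {u,x,y,z}, so it must be w.
(r5,c3): row 5 has {u,v,w,y}; column 3 has {u,v,x,y}, so it must be z.
(r5,c6): row 5 has {u,v,w,y,z}; column 6 has {u,v,y}, so it must be x.
(r6,c3): row 6 has {u,x,y}; column 3 has {u,v,x,y,z}, so it must be w.
(r6,c4): row 6 has {u,w,x,y}; column 4 has {u,w,x,z}, so it must be v.

v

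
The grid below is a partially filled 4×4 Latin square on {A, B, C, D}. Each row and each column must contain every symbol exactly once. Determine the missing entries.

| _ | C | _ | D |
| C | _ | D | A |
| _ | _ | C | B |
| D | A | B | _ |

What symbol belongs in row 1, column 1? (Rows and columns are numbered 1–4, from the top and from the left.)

B

Cell (r1,c3): row 1 has {C,D}; column 3 has {B,C,D} → A.
Cell (r2,c2): row 2 has {A,C,D}; column 2 has {A,C} → B.
Cell (r3,c1): row 3 has {B,C}; column 1 has {C,D} → A.
Cell (r3,c2): row 3 has {A,B,C}; column 2 has {A,B,C} → D.
Cell (r4,c4): row 4 has {A,B,D}; column 4 has {A,B,D} → C.
Cell (r1,c1): row 1 has {A,C,D}; column 1 has {A,C,D} → B.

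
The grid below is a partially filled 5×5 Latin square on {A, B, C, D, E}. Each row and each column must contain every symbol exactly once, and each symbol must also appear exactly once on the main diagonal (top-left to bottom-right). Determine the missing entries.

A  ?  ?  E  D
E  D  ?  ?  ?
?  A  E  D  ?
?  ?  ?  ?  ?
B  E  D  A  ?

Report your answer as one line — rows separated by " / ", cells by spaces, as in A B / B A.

Cell (r3,c1): row 3 has {A,D,E}; column 1 has {A,B,E} → C.
Cell (r3,c5): row 3 has {A,C,D,E}; column 5 has {D} → B.
Cell (r4,c1): row 4 is empty so far; column 1 has {A,B,C,E} → D.
Cell (r5,c5): row 5 has {A,B,D,E}; column 5 has {B,D}; the diagonal has {A,D,E} → C.
Cell (r2,c5): row 2 has {D,E}; column 5 has {B,C,D} → A.
Cell (r4,c4): row 4 has {D}; column 4 has {A,D,E}; the diagonal has {A,C,D,E} → B.
Cell (r4,c5): row 4 has {B,D}; column 5 has {A,B,C,D} → E.
Cell (r2,c4): row 2 has {A,D,E}; column 4 has {A,B,D,E} → C.
Cell (r4,c2): row 4 has {B,D,E}; column 2 has {A,D,E} → C.
Cell (r4,c3): row 4 has {B,C,D,E}; column 3 has {D,E} → A.
Cell (r1,c2): row 1 has {A,D,E}; column 2 has {A,C,D,E} → B.
Cell (r1,c3): row 1 has {A,B,D,E}; column 3 has {A,D,E} → C.
Cell (r2,c3): row 2 has {A,C,D,E}; column 3 has {A,C,D,E} → B.

A B C E D / E D B C A / C A E D B / D C A B E / B E D A C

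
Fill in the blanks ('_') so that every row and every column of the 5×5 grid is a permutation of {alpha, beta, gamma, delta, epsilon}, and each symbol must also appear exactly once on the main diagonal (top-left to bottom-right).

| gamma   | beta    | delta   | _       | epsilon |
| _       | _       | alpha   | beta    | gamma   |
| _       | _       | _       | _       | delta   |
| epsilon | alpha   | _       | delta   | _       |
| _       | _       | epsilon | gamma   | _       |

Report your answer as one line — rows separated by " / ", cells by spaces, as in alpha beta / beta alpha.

gamma beta delta alpha epsilon / delta epsilon alpha beta gamma / alpha gamma beta epsilon delta / epsilon alpha gamma delta beta / beta delta epsilon gamma alpha

(r1,c4): row 1 has {beta,gamma,delta,epsilon}; column 4 has {beta,gamma,delta}, so it must be alpha.
(r2,c1): row 2 has {alpha,beta,gamma}; column 1 has {gamma,epsilon}, so it must be delta.
(r2,c2): row 2 has {alpha,beta,gamma,delta}; column 2 has {alpha,beta}; the diagonal has {gamma,delta}, so it must be epsilon.
(r3,c2): row 3 has {delta}; column 2 has {alpha,beta,epsilon}, so it must be gamma.
(r3,c3): row 3 has {gamma,delta}; column 3 has {alpha,delta,epsilon}; the diagonal has {gamma,delta,epsilon}, so it must be beta.
(r3,c4): row 3 has {beta,gamma,delta}; column 4 has {alpha,beta,gamma,delta}, so it must be epsilon.
(r4,c3): row 4 has {alpha,delta,epsilon}; column 3 has {alpha,beta,delta,epsilon}, so it must be gamma.
(r4,c5): row 4 has {alpha,gamma,delta,epsilon}; column 5 has {gamma,delta,epsilon}, so it must be beta.
(r5,c2): row 5 has {gamma,epsilon}; column 2 has {alpha,beta,gamma,epsilon}, so it must be delta.
(r5,c5): row 5 has {gamma,delta,epsilon}; column 5 has {beta,gamma,delta,epsilon}; the diagonal has {beta,gamma,delta,epsilon}, so it must be alpha.
(r3,c1): row 3 has {beta,gamma,delta,epsilon}; column 1 has {gamma,delta,epsilon}, so it must be alpha.
(r5,c1): row 5 has {alpha,gamma,delta,epsilon}; column 1 has {alpha,gamma,delta,epsilon}, so it must be beta.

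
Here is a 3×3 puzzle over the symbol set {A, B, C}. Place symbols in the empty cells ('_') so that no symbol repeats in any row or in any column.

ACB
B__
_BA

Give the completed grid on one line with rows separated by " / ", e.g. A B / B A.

A C B / B A C / C B A

row 2 has {B}; column 2 has {B,C} — only A is left for (r2,c2).
row 2 has {A,B}; column 3 has {A,B} — only C is left for (r2,c3).
row 3 has {A,B}; column 1 has {A,B} — only C is left for (r3,c1).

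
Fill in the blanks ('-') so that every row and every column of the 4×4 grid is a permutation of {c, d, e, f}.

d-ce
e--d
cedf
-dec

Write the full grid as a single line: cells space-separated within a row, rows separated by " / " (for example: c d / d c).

d f c e / e c f d / c e d f / f d e c

Cell (r1,c2): row 1 has {c,d,e}; column 2 has {d,e} → f.
Cell (r2,c2): row 2 has {d,e}; column 2 has {d,e,f} → c.
Cell (r2,c3): row 2 has {c,d,e}; column 3 has {c,d,e} → f.
Cell (r4,c1): row 4 has {c,d,e}; column 1 has {c,d,e} → f.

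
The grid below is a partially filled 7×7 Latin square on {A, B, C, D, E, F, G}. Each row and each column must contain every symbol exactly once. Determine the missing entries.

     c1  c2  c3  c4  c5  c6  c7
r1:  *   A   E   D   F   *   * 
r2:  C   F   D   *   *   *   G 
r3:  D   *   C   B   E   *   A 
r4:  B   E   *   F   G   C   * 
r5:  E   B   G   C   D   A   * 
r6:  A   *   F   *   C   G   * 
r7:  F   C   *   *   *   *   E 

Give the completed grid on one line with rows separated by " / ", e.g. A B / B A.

(r1,c1) = G
(r1,c6) = B
(r1,c7) = C
(r2,c6) = E
(r3,c2) = G
(r3,c6) = F
(r4,c3) = A
(r4,c7) = D
(r5,c7) = F
(r6,c2) = D
(r6,c4) = E
(r6,c7) = B
(r7,c3) = B
(r7,c5) = A
(r7,c6) = D
(r2,c4) = A
(r2,c5) = B
(r7,c4) = G

G A E D F B C / C F D A B E G / D G C B E F A / B E A F G C D / E B G C D A F / A D F E C G B / F C B G A D E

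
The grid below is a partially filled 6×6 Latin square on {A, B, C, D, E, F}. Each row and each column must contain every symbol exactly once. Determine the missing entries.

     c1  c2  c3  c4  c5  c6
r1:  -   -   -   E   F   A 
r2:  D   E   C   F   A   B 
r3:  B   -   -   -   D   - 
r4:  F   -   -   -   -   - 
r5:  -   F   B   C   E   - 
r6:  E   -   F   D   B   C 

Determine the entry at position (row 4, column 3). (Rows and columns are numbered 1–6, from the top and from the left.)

A

(r1,c1) = C
(r1,c3) = D
(r3,c4) = A
(r4,c4) = B
(r4,c5) = C
(r5,c1) = A
(r5,c6) = D
(r6,c2) = A
(r1,c2) = B
(r3,c2) = C
(r3,c3) = E
(r3,c6) = F
(r4,c2) = D
(r4,c3) = A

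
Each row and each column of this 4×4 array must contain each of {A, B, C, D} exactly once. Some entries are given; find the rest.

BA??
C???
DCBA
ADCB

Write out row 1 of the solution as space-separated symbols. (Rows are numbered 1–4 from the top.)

B A D C

Cell (r1,c3): row 1 has {A,B}; column 3 has {B,C} → D.
Cell (r1,c4): row 1 has {A,B,D}; column 4 has {A,B} → C.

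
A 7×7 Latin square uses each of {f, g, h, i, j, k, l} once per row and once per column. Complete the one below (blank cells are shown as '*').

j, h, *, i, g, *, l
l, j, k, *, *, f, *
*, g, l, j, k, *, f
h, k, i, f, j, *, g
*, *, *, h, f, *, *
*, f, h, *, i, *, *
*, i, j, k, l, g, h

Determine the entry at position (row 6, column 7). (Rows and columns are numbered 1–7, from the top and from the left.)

k

At row 1, column 3: row 1 has {g,h,i,j,l}; column 3 has {h,i,j,k,l}; that leaves f.
At row 1, column 6: row 1 has {f,g,h,i,j,l}; column 6 has {f,g}; that leaves k.
At row 2, column 4: row 2 has {f,j,k,l}; column 4 has {f,h,i,j,k}; that leaves g.
At row 2, column 5: row 2 has {f,g,j,k,l}; column 5 has {f,g,i,j,k,l}; that leaves h.
At row 2, column 7: row 2 has {f,g,h,j,k,l}; column 7 has {f,g,h,l}; that leaves i.
At row 3, column 1: row 3 has {f,g,j,k,l}; column 1 has {h,j,l}; that leaves i.
At row 3, column 6: row 3 has {f,g,i,j,k,l}; column 6 has {f,g,k}; that leaves h.
At row 4, column 6: row 4 has {f,g,h,i,j,k}; column 6 has {f,g,h,k}; that leaves l.
At row 5, column 2: row 5 has {f,h}; column 2 has {f,g,h,i,j,k}; that leaves l.
At row 5, column 3: row 5 has {f,h,l}; column 3 has {f,h,i,j,k,l}; that leaves g.
At row 6, column 4: row 6 has {f,h,i}; column 4 has {f,g,h,i,j,k}; that leaves l.
At row 6, column 6: row 6 has {f,h,i,l}; column 6 has {f,g,h,k,l}; that leaves j.
At row 6, column 7: row 6 has {f,h,i,j,l}; column 7 has {f,g,h,i,l}; that leaves k.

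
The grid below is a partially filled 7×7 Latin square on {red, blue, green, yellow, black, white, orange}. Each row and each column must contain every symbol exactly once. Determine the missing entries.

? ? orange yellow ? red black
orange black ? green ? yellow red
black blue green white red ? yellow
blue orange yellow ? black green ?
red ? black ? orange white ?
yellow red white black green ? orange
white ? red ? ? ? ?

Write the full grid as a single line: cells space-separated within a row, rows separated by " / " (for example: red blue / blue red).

Cell (r1,c1): row 1 has {red,yellow,black,orange}; column 1 has {red,blue,yellow,black,white,orange} → green.
Cell (r1,c2): row 1 has {red,green,yellow,black,orange}; column 2 has {red,blue,black,orange} → white.
Cell (r1,c5): row 1 has {red,green,yellow,black,white,orange}; column 5 has {red,green,black,orange} → blue.
Cell (r2,c3): row 2 has {red,green,yellow,black,orange}; column 3 has {red,green,yellow,black,white,orange} → blue.
Cell (r2,c5): row 2 has {red,blue,green,yellow,black,orange}; column 5 has {red,blue,green,black,orange} → white.
Cell (r3,c6): row 3 has {red,blue,green,yellow,black,white}; column 6 has {red,green,yellow,white} → orange.
Cell (r4,c4): row 4 has {blue,green,yellow,black,orange}; column 4 has {green,yellow,black,white} → red.
Cell (r4,c7): row 4 has {red,blue,green,yellow,black,orange}; column 7 has {red,yellow,black,orange} → white.
Cell (r5,c4): row 5 has {red,black,white,orange}; column 4 has {red,green,yellow,black,white} → blue.
Cell (r5,c7): row 5 has {red,blue,black,white,orange}; column 7 has {red,yellow,black,white,orange} → green.
Cell (r6,c6): row 6 has {red,green,yellow,black,white,orange}; column 6 has {red,green,yellow,white,orange} → blue.
Cell (r7,c4): row 7 has {red,white}; column 4 has {red,blue,green,yellow,black,white} → orange.
Cell (r7,c5): row 7 has {red,white,orange}; column 5 has {red,blue,green,black,white,orange} → yellow.
Cell (r7,c6): row 7 has {red,yellow,white,orange}; column 6 has {red,blue,green,yellow,white,orange} → black.
Cell (r7,c7): row 7 has {red,yellow,black,white,orange}; column 7 has {red,green,yellow,black,white,orange} → blue.
Cell (r5,c2): row 5 has {red,blue,green,black,white,orange}; column 2 has {red,blue,black,white,orange} → yellow.
Cell (r7,c2): row 7 has {red,blue,yellow,black,white,orange}; column 2 has {red,blue,yellow,black,white,orange} → green.

green white orange yellow blue red black / orange black blue green white yellow red / black blue green white red orange yellow / blue orange yellow red black green white / red yellow black blue orange white green / yellow red white black green blue orange / white green red orange yellow black blue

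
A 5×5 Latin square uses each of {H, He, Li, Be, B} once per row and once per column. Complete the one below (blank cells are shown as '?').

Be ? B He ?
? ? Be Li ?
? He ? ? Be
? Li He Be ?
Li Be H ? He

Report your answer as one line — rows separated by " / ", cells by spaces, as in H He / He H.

Be H B He Li / He B Be Li H / B He Li H Be / H Li He Be B / Li Be H B He

(r1,c2) = H
(r1,c5) = Li
(r2,c2) = B
(r2,c5) = H
(r3,c3) = Li
(r4,c5) = B
(r5,c4) = B
(r2,c1) = He
(r3,c4) = H
(r4,c1) = H
(r3,c1) = B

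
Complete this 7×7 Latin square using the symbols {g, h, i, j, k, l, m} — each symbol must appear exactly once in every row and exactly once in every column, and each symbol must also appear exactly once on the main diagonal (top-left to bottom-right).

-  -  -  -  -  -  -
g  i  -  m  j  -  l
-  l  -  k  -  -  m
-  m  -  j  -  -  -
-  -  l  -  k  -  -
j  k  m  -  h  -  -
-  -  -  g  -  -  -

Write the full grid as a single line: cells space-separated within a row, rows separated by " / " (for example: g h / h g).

m h j l g i k / g i k m j h l / h l g k i j m / k m h j l g i / i g l h k m j / j k m i h l g / l j i g m k h

(r7,c7) = h
(r3,c3) = g
(r3,c5) = i
(r6,c6) = l
(r7,c2) = j
(r1,c1) = m
(r3,c1) = h
(r3,c6) = j
(r5,c1) = i
(r5,c4) = h
(r6,c4) = i
(r6,c7) = g
(r1,c4) = l
(r1,c5) = g
(r4,c5) = l
(r5,c2) = g
(r5,c6) = m
(r5,c7) = j
(r7,c5) = m
(r1,c2) = h
(r4,c1) = k
(r4,c7) = i
(r7,c1) = l
(r1,c7) = k
(r4,c3) = h
(r4,c6) = g
(r1,c6) = i
(r2,c3) = k
(r2,c6) = h
(r7,c3) = i
(r7,c6) = k
(r1,c3) = j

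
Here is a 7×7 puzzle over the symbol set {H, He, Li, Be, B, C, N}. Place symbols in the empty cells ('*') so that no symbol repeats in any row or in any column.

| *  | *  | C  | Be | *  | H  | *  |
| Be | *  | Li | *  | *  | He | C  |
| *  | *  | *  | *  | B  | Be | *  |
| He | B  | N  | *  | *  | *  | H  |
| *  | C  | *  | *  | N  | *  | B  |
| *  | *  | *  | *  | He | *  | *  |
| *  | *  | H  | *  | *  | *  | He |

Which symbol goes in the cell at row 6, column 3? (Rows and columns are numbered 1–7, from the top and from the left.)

B

row 1 has {H,Be,C}; column 5 has {He,B,N} — only Li is left for (r1,c5).
row 1 has {H,Li,Be,C}; column 7 has {H,He,B,C} — only N is left for (r1,c7).
row 2 has {He,Li,Be,C}; column 5 has {He,Li,B,N} — only H is left for (r2,c5).
row 3 has {Be,B}; column 3 has {H,Li,C,N} — only He is left for (r3,c3).
row 3 has {He,Be,B}; column 7 has {H,He,B,C,N} — only Li is left for (r3,c7).
row 5 has {B,C,N}; column 3 has {H,He,Li,C,N} — only Be is left for (r5,c3).
row 5 has {Be,B,C,N}; column 6 has {H,He,Be} — only Li is left for (r5,c6).
row 6 has {He}; column 3 has {H,He,Li,Be,C,N} — only B is left for (r6,c3).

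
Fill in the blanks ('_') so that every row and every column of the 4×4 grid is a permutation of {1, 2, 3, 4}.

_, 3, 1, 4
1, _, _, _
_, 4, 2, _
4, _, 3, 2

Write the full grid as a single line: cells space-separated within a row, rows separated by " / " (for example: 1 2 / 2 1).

2 3 1 4 / 1 2 4 3 / 3 4 2 1 / 4 1 3 2

Cell (r1,c1): row 1 has {1,3,4}; column 1 has {1,4} → 2.
Cell (r2,c2): row 2 has {1}; column 2 has {3,4} → 2.
Cell (r2,c3): row 2 has {1,2}; column 3 has {1,2,3} → 4.
Cell (r2,c4): row 2 has {1,2,4}; column 4 has {2,4} → 3.
Cell (r3,c1): row 3 has {2,4}; column 1 has {1,2,4} → 3.
Cell (r3,c4): row 3 has {2,3,4}; column 4 has {2,3,4} → 1.
Cell (r4,c2): row 4 has {2,3,4}; column 2 has {2,3,4} → 1.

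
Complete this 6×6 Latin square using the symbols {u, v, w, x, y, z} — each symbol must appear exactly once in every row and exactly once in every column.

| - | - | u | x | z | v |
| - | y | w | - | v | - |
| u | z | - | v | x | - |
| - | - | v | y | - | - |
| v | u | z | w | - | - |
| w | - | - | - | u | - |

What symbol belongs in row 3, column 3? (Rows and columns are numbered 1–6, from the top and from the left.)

y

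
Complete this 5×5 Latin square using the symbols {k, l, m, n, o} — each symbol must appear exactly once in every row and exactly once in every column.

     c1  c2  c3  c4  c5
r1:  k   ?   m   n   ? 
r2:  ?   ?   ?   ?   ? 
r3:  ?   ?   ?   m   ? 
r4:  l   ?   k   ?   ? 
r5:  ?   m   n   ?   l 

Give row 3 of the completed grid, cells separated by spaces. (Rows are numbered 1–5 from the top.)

n o l m k

(r1,c5) = o
(r4,c4) = o
(r5,c1) = o
(r5,c4) = k
(r1,c2) = l
(r2,c4) = l
(r3,c1) = n
(r3,c5) = k
(r4,c2) = n
(r4,c5) = m
(r2,c1) = m
(r2,c3) = o
(r2,c5) = n
(r3,c2) = o
(r3,c3) = l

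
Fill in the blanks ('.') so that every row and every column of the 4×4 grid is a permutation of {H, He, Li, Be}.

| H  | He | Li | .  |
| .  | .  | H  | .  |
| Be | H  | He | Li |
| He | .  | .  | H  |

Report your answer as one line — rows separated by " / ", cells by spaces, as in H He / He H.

H He Li Be / Li Be H He / Be H He Li / He Li Be H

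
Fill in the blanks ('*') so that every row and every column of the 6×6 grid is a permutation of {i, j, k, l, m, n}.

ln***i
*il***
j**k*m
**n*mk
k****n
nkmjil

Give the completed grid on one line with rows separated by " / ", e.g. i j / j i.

l n k m j i / m i l n k j / j l i k n m / i j n l m k / k m j i l n / n k m j i l

(r1,c4): row 1 has {i,l,n}; column 4 has {j,k}, so it must be m.
(r2,c1): row 2 has {i,l}; column 1 has {j,k,l,n}, so it must be m.
(r2,c4): row 2 has {i,l,m}; column 4 has {j,k,m}, so it must be n.
(r2,c6): row 2 has {i,l,m,n}; column 6 has {i,k,l,m,n}, so it must be j.
(r3,c2): row 3 has {j,k,m}; column 2 has {i,k,n}, so it must be l.
(r3,c3): row 3 has {j,k,l,m}; column 3 has {l,m,n}, so it must be i.
(r3,c5): row 3 has {i,j,k,l,m}; column 5 has {i,m}, so it must be n.
(r4,c1): row 4 has {k,m,n}; column 1 has {j,k,l,m,n}, so it must be i.
(r4,c2): row 4 has {i,k,m,n}; column 2 has {i,k,l,n}, so it must be j.
(r4,c4): row 4 has {i,j,k,m,n}; column 4 has {j,k,m,n}, so it must be l.
(r5,c2): row 5 has {k,n}; column 2 has {i,j,k,l,n}, so it must be m.
(r5,c3): row 5 has {k,m,n}; column 3 has {i,l,m,n}, so it must be j.
(r5,c4): row 5 has {j,k,m,n}; column 4 has {j,k,l,m,n}, so it must be i.
(r5,c5): row 5 has {i,j,k,m,n}; column 5 has {i,m,n}, so it must be l.
(r1,c3): row 1 has {i,l,m,n}; column 3 has {i,j,l,m,n}, so it must be k.
(r1,c5): row 1 has {i,k,l,m,n}; column 5 has {i,l,m,n}, so it must be j.
(r2,c5): row 2 has {i,j,l,m,n}; column 5 has {i,j,l,m,n}, so it must be k.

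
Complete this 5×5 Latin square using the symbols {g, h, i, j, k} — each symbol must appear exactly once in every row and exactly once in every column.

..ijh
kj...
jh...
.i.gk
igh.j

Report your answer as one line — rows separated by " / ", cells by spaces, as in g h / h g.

g k i j h / k j g h i / j h k i g / h i j g k / i g h k j

row 1 has {h,i,j}; column 1 has {i,j,k} — only g is left for (r1,c1).
row 1 has {g,h,i,j}; column 2 has {g,h,i,j} — only k is left for (r1,c2).
row 2 has {j,k}; column 3 has {h,i} — only g is left for (r2,c3).
row 2 has {g,j,k}; column 5 has {h,j,k} — only i is left for (r2,c5).
row 3 has {h,j}; column 3 has {g,h,i} — only k is left for (r3,c3).
row 3 has {h,j,k}; column 4 has {g,j} — only i is left for (r3,c4).
row 3 has {h,i,j,k}; column 5 has {h,i,j,k} — only g is left for (r3,c5).
row 4 has {g,i,k}; column 1 has {g,i,j,k} — only h is left for (r4,c1).
row 4 has {g,h,i,k}; column 3 has {g,h,i,k} — only j is left for (r4,c3).
row 5 has {g,h,i,j}; column 4 has {g,i,j} — only k is left for (r5,c4).
row 2 has {g,i,j,k}; column 4 has {g,i,j,k} — only h is left for (r2,c4).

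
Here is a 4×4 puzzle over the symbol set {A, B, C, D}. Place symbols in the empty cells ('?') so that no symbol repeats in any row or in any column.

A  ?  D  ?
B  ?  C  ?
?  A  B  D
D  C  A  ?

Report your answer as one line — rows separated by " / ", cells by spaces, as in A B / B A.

A B D C / B D C A / C A B D / D C A B

At row 1, column 2: row 1 has {A,D}; column 2 has {A,C}; that leaves B.
At row 1, column 4: row 1 has {A,B,D}; column 4 has {D}; that leaves C.
At row 2, column 2: row 2 has {B,C}; column 2 has {A,B,C}; that leaves D.
At row 2, column 4: row 2 has {B,C,D}; column 4 has {C,D}; that leaves A.
At row 3, column 1: row 3 has {A,B,D}; column 1 has {A,B,D}; that leaves C.
At row 4, column 4: row 4 has {A,C,D}; column 4 has {A,C,D}; that leaves B.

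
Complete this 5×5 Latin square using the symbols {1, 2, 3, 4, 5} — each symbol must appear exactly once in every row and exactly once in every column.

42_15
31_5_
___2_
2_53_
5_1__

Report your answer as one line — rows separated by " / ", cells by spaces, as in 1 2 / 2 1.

(r1,c3): row 1 has {1,2,4,5}; column 3 has {1,5}, so it must be 3.
(r3,c1): row 3 has {2}; column 1 has {2,3,4,5}, so it must be 1.
(r3,c3): row 3 has {1,2}; column 3 has {1,3,5}, so it must be 4.
(r3,c5): row 3 has {1,2,4}; column 5 has {5}, so it must be 3.
(r4,c2): row 4 has {2,3,5}; column 2 has {1,2}, so it must be 4.
(r4,c5): row 4 has {2,3,4,5}; column 5 has {3,5}, so it must be 1.
(r5,c2): row 5 has {1,5}; column 2 has {1,2,4}, so it must be 3.
(r5,c4): row 5 has {1,3,5}; column 4 has {1,2,3,5}, so it must be 4.
(r5,c5): row 5 has {1,3,4,5}; column 5 has {1,3,5}, so it must be 2.
(r2,c3): row 2 has {1,3,5}; column 3 has {1,3,4,5}, so it must be 2.
(r2,c5): row 2 has {1,2,3,5}; column 5 has {1,2,3,5}, so it must be 4.
(r3,c2): row 3 has {1,2,3,4}; column 2 has {1,2,3,4}, so it must be 5.

4 2 3 1 5 / 3 1 2 5 4 / 1 5 4 2 3 / 2 4 5 3 1 / 5 3 1 4 2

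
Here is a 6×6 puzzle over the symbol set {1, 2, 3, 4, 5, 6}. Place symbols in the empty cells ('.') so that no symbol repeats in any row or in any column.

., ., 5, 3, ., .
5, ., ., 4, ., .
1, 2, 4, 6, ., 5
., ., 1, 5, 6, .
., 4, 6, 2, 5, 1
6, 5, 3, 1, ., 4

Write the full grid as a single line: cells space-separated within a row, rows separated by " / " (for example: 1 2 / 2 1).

2 1 5 3 4 6 / 5 6 2 4 1 3 / 1 2 4 6 3 5 / 4 3 1 5 6 2 / 3 4 6 2 5 1 / 6 5 3 1 2 4

(r2,c3) = 2
(r3,c5) = 3
(r4,c2) = 3
(r4,c6) = 2
(r5,c1) = 3
(r6,c5) = 2
(r1,c6) = 6
(r2,c5) = 1
(r2,c6) = 3
(r4,c1) = 4
(r1,c1) = 2
(r1,c2) = 1
(r1,c5) = 4
(r2,c2) = 6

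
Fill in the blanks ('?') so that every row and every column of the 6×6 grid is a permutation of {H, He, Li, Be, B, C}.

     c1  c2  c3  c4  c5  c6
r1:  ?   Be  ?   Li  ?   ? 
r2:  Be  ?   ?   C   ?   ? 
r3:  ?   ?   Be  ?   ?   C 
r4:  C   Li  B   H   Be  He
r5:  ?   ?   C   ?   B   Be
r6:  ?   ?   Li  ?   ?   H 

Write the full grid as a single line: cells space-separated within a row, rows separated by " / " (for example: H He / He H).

(r1,c6): row 1 has {Li,Be}; column 6 has {H,He,Be,C}, so it must be B.
(r2,c6): row 2 has {Be,C}; column 6 has {H,He,Be,B,C}, so it must be Li.
(r5,c4): row 5 has {Be,B,C}; column 4 has {H,Li,C}, so it must be He.
(r3,c4): row 3 has {Be,C}; column 4 has {H,He,Li,C}, so it must be B.
(r5,c2): row 5 has {He,Be,B,C}; column 2 has {Li,Be}, so it must be H.
(r6,c4): row 6 has {H,Li}; column 4 has {H,He,Li,B,C}, so it must be Be.
(r3,c2): row 3 has {Be,B,C}; column 2 has {H,Li,Be}, so it must be He.
(r5,c1): row 5 has {H,He,Be,B,C}; column 1 has {Be,C}, so it must be Li.
(r2,c2): row 2 has {Li,Be,C}; column 2 has {H,He,Li,Be}, so it must be B.
(r3,c1): row 3 has {He,Be,B,C}; column 1 has {Li,Be,C}, so it must be H.
(r3,c5): row 3 has {H,He,Be,B,C}; column 5 has {Be,B}, so it must be Li.
(r6,c2): row 6 has {H,Li,Be}; column 2 has {H,He,Li,Be,B}, so it must be C.
(r6,c5): row 6 has {H,Li,Be,C}; column 5 has {Li,Be,B}, so it must be He.
(r1,c1): row 1 has {Li,Be,B}; column 1 has {H,Li,Be,C}, so it must be He.
(r1,c3): row 1 has {He,Li,Be,B}; column 3 has {Li,Be,B,C}, so it must be H.
(r1,c5): row 1 has {H,He,Li,Be,B}; column 5 has {He,Li,Be,B}, so it must be C.
(r2,c3): row 2 has {Li,Be,B,C}; column 3 has {H,Li,Be,B,C}, so it must be He.
(r2,c5): row 2 has {He,Li,Be,B,C}; column 5 has {He,Li,Be,B,C}, so it must be H.
(r6,c1): row 6 has {H,He,Li,Be,C}; column 1 has {H,He,Li,Be,C}, so it must be B.

He Be H Li C B / Be B He C H Li / H He Be B Li C / C Li B H Be He / Li H C He B Be / B C Li Be He H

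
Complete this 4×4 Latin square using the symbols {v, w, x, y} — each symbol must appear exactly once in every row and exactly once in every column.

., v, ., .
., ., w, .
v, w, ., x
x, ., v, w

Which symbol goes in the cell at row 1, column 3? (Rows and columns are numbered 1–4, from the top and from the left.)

(r1,c4) = y
(r2,c1) = y
(r2,c2) = x
(r2,c4) = v
(r3,c3) = y
(r4,c2) = y
(r1,c1) = w
(r1,c3) = x

x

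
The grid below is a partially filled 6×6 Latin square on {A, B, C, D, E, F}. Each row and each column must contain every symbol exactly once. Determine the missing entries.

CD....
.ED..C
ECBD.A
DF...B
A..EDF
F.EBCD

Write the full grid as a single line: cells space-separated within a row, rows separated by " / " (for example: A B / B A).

C D F A B E / B E D F A C / E C B D F A / D F A C E B / A B C E D F / F A E B C D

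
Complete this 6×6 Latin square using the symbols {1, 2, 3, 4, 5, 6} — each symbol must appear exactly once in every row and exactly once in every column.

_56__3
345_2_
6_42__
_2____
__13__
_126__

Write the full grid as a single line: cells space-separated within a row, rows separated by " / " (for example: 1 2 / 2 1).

2 5 6 4 1 3 / 3 4 5 1 2 6 / 6 3 4 2 5 1 / 1 2 3 5 6 4 / 5 6 1 3 4 2 / 4 1 2 6 3 5

(r2,c4): row 2 has {2,3,4,5}; column 4 has {2,3,6}, so it must be 1.
(r2,c6): row 2 has {1,2,3,4,5}; column 6 has {3}, so it must be 6.
(r3,c2): row 3 has {2,4,6}; column 2 has {1,2,4,5}, so it must be 3.
(r4,c3): row 4 has {2}; column 3 has {1,2,4,5,6}, so it must be 3.
(r5,c2): row 5 has {1,3}; column 2 has {1,2,3,4,5}, so it must be 6.
(r1,c4): row 1 has {3,5,6}; column 4 has {1,2,3,6}, so it must be 4.
(r1,c5): row 1 has {3,4,5,6}; column 5 has {2}, so it must be 1.
(r3,c5): row 3 has {2,3,4,6}; column 5 has {1,2}, so it must be 5.
(r3,c6): row 3 has {2,3,4,5,6}; column 6 has {3,6}, so it must be 1.
(r4,c4): row 4 has {2,3}; column 4 has {1,2,3,4,6}, so it must be 5.
(r4,c6): row 4 has {2,3,5}; column 6 has {1,3,6}, so it must be 4.
(r5,c5): row 5 has {1,3,6}; column 5 has {1,2,5}, so it must be 4.
(r6,c5): row 6 has {1,2,6}; column 5 has {1,2,4,5}, so it must be 3.
(r6,c6): row 6 has {1,2,3,6}; column 6 has {1,3,4,6}, so it must be 5.
(r1,c1): row 1 has {1,3,4,5,6}; column 1 has {3,6}, so it must be 2.
(r4,c1): row 4 has {2,3,4,5}; column 1 has {2,3,6}, so it must be 1.
(r4,c5): row 4 has {1,2,3,4,5}; column 5 has {1,2,3,4,5}, so it must be 6.
(r5,c1): row 5 has {1,3,4,6}; column 1 has {1,2,3,6}, so it must be 5.
(r5,c6): row 5 has {1,3,4,5,6}; column 6 has {1,3,4,5,6}, so it must be 2.
(r6,c1): row 6 has {1,2,3,5,6}; column 1 has {1,2,3,5,6}, so it must be 4.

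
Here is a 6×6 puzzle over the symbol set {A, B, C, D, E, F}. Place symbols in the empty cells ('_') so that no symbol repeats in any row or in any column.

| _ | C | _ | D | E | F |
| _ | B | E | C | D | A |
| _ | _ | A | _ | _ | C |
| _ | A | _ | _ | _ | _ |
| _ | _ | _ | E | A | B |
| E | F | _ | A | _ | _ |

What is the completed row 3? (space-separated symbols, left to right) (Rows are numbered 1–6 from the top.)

D E A B F C

(r1,c3) = B
(r2,c1) = F
(r5,c2) = D
(r6,c6) = D
(r1,c1) = A
(r3,c2) = E
(r4,c6) = E
(r5,c1) = C
(r5,c3) = F
(r6,c3) = C
(r6,c5) = B
(r3,c5) = F
(r4,c3) = D
(r4,c5) = C
(r3,c4) = B
(r4,c1) = B
(r4,c4) = F
(r3,c1) = D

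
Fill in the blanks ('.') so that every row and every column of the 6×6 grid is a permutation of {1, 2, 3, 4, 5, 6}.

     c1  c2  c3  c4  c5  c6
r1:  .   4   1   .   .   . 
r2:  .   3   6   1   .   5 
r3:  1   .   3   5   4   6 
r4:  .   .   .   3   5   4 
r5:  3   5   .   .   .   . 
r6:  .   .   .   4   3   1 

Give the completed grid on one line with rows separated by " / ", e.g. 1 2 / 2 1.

5 4 1 2 6 3 / 4 3 6 1 2 5 / 1 2 3 5 4 6 / 6 1 2 3 5 4 / 3 5 4 6 1 2 / 2 6 5 4 3 1

(r2,c5): row 2 has {1,3,5,6}; column 5 has {3,4,5}, so it must be 2.
(r3,c2): row 3 has {1,3,4,5,6}; column 2 has {3,4,5}, so it must be 2.
(r4,c3): row 4 has {3,4,5}; column 3 has {1,3,6}, so it must be 2.
(r5,c3): row 5 has {3,5}; column 3 has {1,2,3,6}, so it must be 4.
(r5,c6): row 5 has {3,4,5}; column 6 has {1,4,5,6}, so it must be 2.
(r6,c2): row 6 has {1,3,4}; column 2 has {2,3,4,5}, so it must be 6.
(r6,c3): row 6 has {1,3,4,6}; column 3 has {1,2,3,4,6}, so it must be 5.
(r1,c5): row 1 has {1,4}; column 5 has {2,3,4,5}, so it must be 6.
(r1,c6): row 1 has {1,4,6}; column 6 has {1,2,4,5,6}, so it must be 3.
(r2,c1): row 2 has {1,2,3,5,6}; column 1 has {1,3}, so it must be 4.
(r4,c1): row 4 has {2,3,4,5}; column 1 has {1,3,4}, so it must be 6.
(r4,c2): row 4 has {2,3,4,5,6}; column 2 has {2,3,4,5,6}, so it must be 1.
(r5,c4): row 5 has {2,3,4,5}; column 4 has {1,3,4,5}, so it must be 6.
(r5,c5): row 5 has {2,3,4,5,6}; column 5 has {2,3,4,5,6}, so it must be 1.
(r6,c1): row 6 has {1,3,4,5,6}; column 1 has {1,3,4,6}, so it must be 2.
(r1,c1): row 1 has {1,3,4,6}; column 1 has {1,2,3,4,6}, so it must be 5.
(r1,c4): row 1 has {1,3,4,5,6}; column 4 has {1,3,4,5,6}, so it must be 2.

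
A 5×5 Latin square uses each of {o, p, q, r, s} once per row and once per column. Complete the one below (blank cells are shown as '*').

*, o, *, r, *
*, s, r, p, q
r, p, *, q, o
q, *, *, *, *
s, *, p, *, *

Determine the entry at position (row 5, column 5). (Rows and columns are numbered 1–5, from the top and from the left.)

(r1,c1) = p
(r1,c5) = s
(r2,c1) = o
(r3,c3) = s
(r4,c2) = r
(r4,c3) = o
(r4,c4) = s
(r4,c5) = p
(r5,c2) = q
(r5,c4) = o
(r5,c5) = r

r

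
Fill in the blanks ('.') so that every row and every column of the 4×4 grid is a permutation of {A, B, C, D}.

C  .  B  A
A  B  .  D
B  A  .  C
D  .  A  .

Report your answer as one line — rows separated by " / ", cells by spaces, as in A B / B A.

At row 1, column 2: row 1 has {A,B,C}; column 2 has {A,B}; that leaves D.
At row 2, column 3: row 2 has {A,B,D}; column 3 has {A,B}; that leaves C.
At row 3, column 3: row 3 has {A,B,C}; column 3 has {A,B,C}; that leaves D.
At row 4, column 2: row 4 has {A,D}; column 2 has {A,B,D}; that leaves C.
At row 4, column 4: row 4 has {A,C,D}; column 4 has {A,C,D}; that leaves B.

C D B A / A B C D / B A D C / D C A B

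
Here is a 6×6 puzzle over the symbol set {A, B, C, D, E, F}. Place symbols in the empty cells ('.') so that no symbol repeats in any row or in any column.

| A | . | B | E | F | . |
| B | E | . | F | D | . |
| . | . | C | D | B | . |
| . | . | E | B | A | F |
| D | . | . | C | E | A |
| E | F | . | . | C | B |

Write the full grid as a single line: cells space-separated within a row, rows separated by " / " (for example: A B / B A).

row 2 has {B,D,E,F}; column 3 has {B,C,E} — only A is left for (r2,c3).
row 2 has {A,B,D,E,F}; column 6 has {A,B,F} — only C is left for (r2,c6).
row 3 has {B,C,D}; column 1 has {A,B,D,E} — only F is left for (r3,c1).
row 3 has {B,C,D,F}; column 2 has {E,F} — only A is left for (r3,c2).
row 3 has {A,B,C,D,F}; column 6 has {A,B,C,F} — only E is left for (r3,c6).
row 4 has {A,B,E,F}; column 1 has {A,B,D,E,F} — only C is left for (r4,c1).
row 4 has {A,B,C,E,F}; column 2 has {A,E,F} — only D is left for (r4,c2).
row 5 has {A,C,D,E}; column 2 has {A,D,E,F} — only B is left for (r5,c2).
row 5 has {A,B,C,D,E}; column 3 has {A,B,C,E} — only F is left for (r5,c3).
row 6 has {B,C,E,F}; column 3 has {A,B,C,E,F} — only D is left for (r6,c3).
row 6 has {B,C,D,E,F}; column 4 has {B,C,D,E,F} — only A is left for (r6,c4).
row 1 has {A,B,E,F}; column 2 has {A,B,D,E,F} — only C is left for (r1,c2).
row 1 has {A,B,C,E,F}; column 6 has {A,B,C,E,F} — only D is left for (r1,c6).

A C B E F D / B E A F D C / F A C D B E / C D E B A F / D B F C E A / E F D A C B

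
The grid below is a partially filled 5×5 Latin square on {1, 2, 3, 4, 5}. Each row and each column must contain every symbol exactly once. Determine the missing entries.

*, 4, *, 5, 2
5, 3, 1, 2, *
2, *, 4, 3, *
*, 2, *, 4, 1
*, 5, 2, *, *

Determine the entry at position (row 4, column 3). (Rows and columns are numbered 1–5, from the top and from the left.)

Cell (r1,c3): row 1 has {2,4,5}; column 3 has {1,2,4} → 3.
Cell (r2,c5): row 2 has {1,2,3,5}; column 5 has {1,2} → 4.
Cell (r3,c2): row 3 has {2,3,4}; column 2 has {2,3,4,5} → 1.
Cell (r3,c5): row 3 has {1,2,3,4}; column 5 has {1,2,4} → 5.
Cell (r4,c1): row 4 has {1,2,4}; column 1 has {2,5} → 3.
Cell (r4,c3): row 4 has {1,2,3,4}; column 3 has {1,2,3,4} → 5.

5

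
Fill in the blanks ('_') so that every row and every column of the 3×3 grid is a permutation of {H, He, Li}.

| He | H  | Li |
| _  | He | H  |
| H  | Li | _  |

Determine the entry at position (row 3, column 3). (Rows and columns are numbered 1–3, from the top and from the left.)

He

(r2,c1) = Li
(r3,c3) = He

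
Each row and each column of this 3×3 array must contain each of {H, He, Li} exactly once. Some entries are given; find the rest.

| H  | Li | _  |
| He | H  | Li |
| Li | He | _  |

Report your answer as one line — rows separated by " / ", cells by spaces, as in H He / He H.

H Li He / He H Li / Li He H

(r1,c3) = He
(r3,c3) = H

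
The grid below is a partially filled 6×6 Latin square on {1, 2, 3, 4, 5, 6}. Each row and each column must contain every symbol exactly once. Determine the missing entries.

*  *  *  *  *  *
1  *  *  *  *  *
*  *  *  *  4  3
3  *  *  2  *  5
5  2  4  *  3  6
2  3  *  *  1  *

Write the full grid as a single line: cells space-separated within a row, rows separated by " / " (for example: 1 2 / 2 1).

(r3,c1): row 3 has {3,4}; column 1 has {1,2,3,5}, so it must be 6.
(r4,c5): row 4 has {2,3,5}; column 5 has {1,3,4}, so it must be 6.
(r5,c4): row 5 has {2,3,4,5,6}; column 4 has {2}, so it must be 1.
(r6,c6): row 6 has {1,2,3}; column 6 has {3,5,6}, so it must be 4.
(r1,c1): row 1 is empty so far; column 1 has {1,2,3,5,6}, so it must be 4.
(r2,c6): row 2 has {1}; column 6 has {3,4,5,6}, so it must be 2.
(r3,c4): row 3 has {3,4,6}; column 4 has {1,2}, so it must be 5.
(r4,c3): row 4 has {2,3,5,6}; column 3 has {4}, so it must be 1.
(r6,c4): row 6 has {1,2,3,4}; column 4 has {1,2,5}, so it must be 6.
(r1,c4): row 1 has {4}; column 4 has {1,2,5,6}, so it must be 3.
(r1,c6): row 1 has {3,4}; column 6 has {2,3,4,5,6}, so it must be 1.
(r2,c4): row 2 has {1,2}; column 4 has {1,2,3,5,6}, so it must be 4.
(r2,c5): row 2 has {1,2,4}; column 5 has {1,3,4,6}, so it must be 5.
(r3,c2): row 3 has {3,4,5,6}; column 2 has {2,3}, so it must be 1.
(r3,c3): row 3 has {1,3,4,5,6}; column 3 has {1,4}, so it must be 2.
(r4,c2): row 4 has {1,2,3,5,6}; column 2 has {1,2,3}, so it must be 4.
(r6,c3): row 6 has {1,2,3,4,6}; column 3 has {1,2,4}, so it must be 5.
(r1,c3): row 1 has {1,3,4}; column 3 has {1,2,4,5}, so it must be 6.
(r1,c5): row 1 has {1,3,4,6}; column 5 has {1,3,4,5,6}, so it must be 2.
(r2,c2): row 2 has {1,2,4,5}; column 2 has {1,2,3,4}, so it must be 6.
(r2,c3): row 2 has {1,2,4,5,6}; column 3 has {1,2,4,5,6}, so it must be 3.
(r1,c2): row 1 has {1,2,3,4,6}; column 2 has {1,2,3,4,6}, so it must be 5.

4 5 6 3 2 1 / 1 6 3 4 5 2 / 6 1 2 5 4 3 / 3 4 1 2 6 5 / 5 2 4 1 3 6 / 2 3 5 6 1 4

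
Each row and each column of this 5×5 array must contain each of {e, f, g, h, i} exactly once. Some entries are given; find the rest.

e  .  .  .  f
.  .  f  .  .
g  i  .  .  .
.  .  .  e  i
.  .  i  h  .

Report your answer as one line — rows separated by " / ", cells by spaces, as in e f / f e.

e g h i f / i h f g e / g i e f h / h f g e i / f e i h g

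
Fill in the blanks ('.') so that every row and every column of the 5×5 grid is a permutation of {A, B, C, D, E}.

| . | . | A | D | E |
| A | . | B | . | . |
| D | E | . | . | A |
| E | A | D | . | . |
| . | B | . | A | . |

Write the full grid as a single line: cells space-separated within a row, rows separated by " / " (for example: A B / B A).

B C A D E / A D B E C / D E C B A / E A D C B / C B E A D

(r1,c2) = C
(r2,c2) = D
(r2,c5) = C
(r3,c3) = C
(r3,c4) = B
(r4,c4) = C
(r4,c5) = B
(r5,c1) = C
(r5,c3) = E
(r5,c5) = D
(r1,c1) = B
(r2,c4) = E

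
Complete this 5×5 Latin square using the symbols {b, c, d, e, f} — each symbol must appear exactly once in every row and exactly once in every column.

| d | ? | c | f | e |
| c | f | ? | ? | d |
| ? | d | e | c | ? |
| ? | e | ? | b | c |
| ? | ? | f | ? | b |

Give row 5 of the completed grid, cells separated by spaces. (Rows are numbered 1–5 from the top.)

e c f d b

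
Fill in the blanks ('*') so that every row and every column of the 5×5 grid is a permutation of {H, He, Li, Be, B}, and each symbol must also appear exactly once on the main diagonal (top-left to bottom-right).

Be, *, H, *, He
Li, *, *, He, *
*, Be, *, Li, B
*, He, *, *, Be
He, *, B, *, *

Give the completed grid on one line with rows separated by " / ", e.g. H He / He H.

Be Li H B He / Li B Be He H / H Be He Li B / B He Li H Be / He H B Be Li

(r1,c4) = B
(r2,c3) = Be
(r2,c5) = H
(r3,c1) = H
(r3,c3) = He
(r4,c1) = B
(r4,c3) = Li
(r4,c4) = H
(r5,c4) = Be
(r5,c5) = Li
(r1,c2) = Li
(r2,c2) = B
(r5,c2) = H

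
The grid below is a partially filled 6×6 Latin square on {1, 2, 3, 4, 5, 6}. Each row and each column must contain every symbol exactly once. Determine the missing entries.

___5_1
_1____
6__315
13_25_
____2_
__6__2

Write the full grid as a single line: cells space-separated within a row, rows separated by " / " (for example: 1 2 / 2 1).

4 2 3 5 6 1 / 2 1 5 6 3 4 / 6 4 2 3 1 5 / 1 3 4 2 5 6 / 5 6 1 4 2 3 / 3 5 6 1 4 2

(r4,c3): row 4 has {1,2,3,5}; column 3 has {6}, so it must be 4.
(r4,c6): row 4 has {1,2,3,4,5}; column 6 has {1,2,5}, so it must be 6.
(r3,c3): row 3 has {1,3,5,6}; column 3 has {4,6}, so it must be 2.
(r1,c3): row 1 has {1,5}; column 3 has {2,4,6}, so it must be 3.
(r2,c3): row 2 has {1}; column 3 has {2,3,4,6}, so it must be 5.
(r3,c2): row 3 has {1,2,3,5,6}; column 2 has {1,3}, so it must be 4.
(r5,c3): row 5 has {2}; column 3 has {2,3,4,5,6}, so it must be 1.
(r6,c2): row 6 has {2,6}; column 2 has {1,3,4}, so it must be 5.
(r5,c2): row 5 has {1,2}; column 2 has {1,3,4,5}, so it must be 6.
(r5,c4): row 5 has {1,2,6}; column 4 has {2,3,5}, so it must be 4.
(r5,c6): row 5 has {1,2,4,6}; column 6 has {1,2,5,6}, so it must be 3.
(r6,c4): row 6 has {2,5,6}; column 4 has {2,3,4,5}, so it must be 1.
(r1,c2): row 1 has {1,3,5}; column 2 has {1,3,4,5,6}, so it must be 2.
(r2,c4): row 2 has {1,5}; column 4 has {1,2,3,4,5}, so it must be 6.
(r2,c6): row 2 has {1,5,6}; column 6 has {1,2,3,5,6}, so it must be 4.
(r5,c1): row 5 has {1,2,3,4,6}; column 1 has {1,6}, so it must be 5.
(r1,c1): row 1 has {1,2,3,5}; column 1 has {1,5,6}, so it must be 4.
(r1,c5): row 1 has {1,2,3,4,5}; column 5 has {1,2,5}, so it must be 6.
(r2,c5): row 2 has {1,4,5,6}; column 5 has {1,2,5,6}, so it must be 3.
(r6,c1): row 6 has {1,2,5,6}; column 1 has {1,4,5,6}, so it must be 3.
(r6,c5): row 6 has {1,2,3,5,6}; column 5 has {1,2,3,5,6}, so it must be 4.
(r2,c1): row 2 has {1,3,4,5,6}; column 1 has {1,3,4,5,6}, so it must be 2.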